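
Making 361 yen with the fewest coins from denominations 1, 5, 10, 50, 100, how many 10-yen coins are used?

Greedy: take as many of the largest coin as possible, then repeat with the remainder.
361 − 3×100→61 − 1×50→11 − 1×10→1 − 1×1→0
Count of 10: 1

1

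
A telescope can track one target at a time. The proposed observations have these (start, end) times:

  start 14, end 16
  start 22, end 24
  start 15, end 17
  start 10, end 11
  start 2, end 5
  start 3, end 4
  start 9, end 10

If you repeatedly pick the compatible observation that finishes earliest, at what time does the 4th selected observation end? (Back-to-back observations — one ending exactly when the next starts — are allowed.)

16

Greedy by earliest finish: after sorting by end time, pick each interval compatible with the last pick.
By end time: (3,4), (2,5), (9,10), (10,11), (14,16), (15,17), (22,24).
Pick (3,4); next start ≥ 4 → (9,10); next start ≥ 10 → (10,11); next start ≥ 11 → (14,16); next start ≥ 16 → (22,24).
Selected: (3,4) (9,10) (10,11) (14,16) (22,24)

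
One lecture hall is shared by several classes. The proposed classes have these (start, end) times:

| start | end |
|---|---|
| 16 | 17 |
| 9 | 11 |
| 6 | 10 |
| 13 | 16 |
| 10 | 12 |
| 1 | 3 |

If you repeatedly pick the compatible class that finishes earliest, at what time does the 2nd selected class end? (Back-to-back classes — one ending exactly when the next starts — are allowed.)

Sorted by end: (1,3)  (6,10)  (9,11)  (10,12)  (13,16)  (16,17)
take (1,3); take (6,10); skip (9,11); take (10,12); take (13,16); take (16,17).
Selected: (1,3) (6,10) (10,12) (13,16) (16,17)

10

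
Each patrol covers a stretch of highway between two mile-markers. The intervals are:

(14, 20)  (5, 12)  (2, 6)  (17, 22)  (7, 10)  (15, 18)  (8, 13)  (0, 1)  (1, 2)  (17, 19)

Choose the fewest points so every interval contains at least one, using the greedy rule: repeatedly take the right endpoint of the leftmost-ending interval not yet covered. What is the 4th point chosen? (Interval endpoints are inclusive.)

18

By right end: [0,1]  [1,2]  [2,6]  [7,10]  [5,12]  [8,13]  [15,18]  [17,19]  [14,20]  [17,22]
[0,1] uncovered → point at 1; [2,6] uncovered → point at 6; [7,10] uncovered → point at 10; [15,18] uncovered → point at 18.
Points: 1, 6, 10, 18 (4 total).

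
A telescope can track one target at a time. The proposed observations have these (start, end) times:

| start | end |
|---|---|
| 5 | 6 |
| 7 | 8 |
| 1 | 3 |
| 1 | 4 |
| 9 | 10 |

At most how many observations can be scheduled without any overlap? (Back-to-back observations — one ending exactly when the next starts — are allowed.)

Sort by end time and greedily take each interval whose start is ≥ the last chosen end.
By end time: (1,3), (1,4), (5,6), (7,8), (9,10).
Pick (1,3); next start ≥ 3 → (5,6); next start ≥ 6 → (7,8); next start ≥ 8 → (9,10).
Selected 4 observations.

4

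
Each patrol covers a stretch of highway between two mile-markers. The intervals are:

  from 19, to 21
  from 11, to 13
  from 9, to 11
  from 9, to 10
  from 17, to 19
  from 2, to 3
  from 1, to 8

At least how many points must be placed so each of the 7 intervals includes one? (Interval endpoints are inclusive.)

4

Sort by right endpoint; whenever an interval is uncovered, place a point at its right end.
By right end: [2,3]  [1,8]  [9,10]  [9,11]  [11,13]  [17,19]  [19,21]
[2,3] uncovered → point at 3; [9,10] uncovered → point at 10; [11,13] uncovered → point at 13; [17,19] uncovered → point at 19.
Points: 3, 10, 13, 19 (4 total).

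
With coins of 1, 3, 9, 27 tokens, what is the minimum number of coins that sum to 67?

5

67 = 2×27 + 1×9 + 1×3 + 1×1
Total coins = 2 + 1 + 1 + 1 = 5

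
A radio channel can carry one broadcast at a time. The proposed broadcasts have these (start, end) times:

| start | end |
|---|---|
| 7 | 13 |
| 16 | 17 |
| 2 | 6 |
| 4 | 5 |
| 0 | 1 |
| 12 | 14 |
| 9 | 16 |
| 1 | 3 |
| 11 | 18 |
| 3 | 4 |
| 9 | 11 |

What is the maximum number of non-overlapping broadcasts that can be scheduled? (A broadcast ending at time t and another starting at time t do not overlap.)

Sort by end time and greedily take each interval whose start is ≥ the last chosen end.
By end time: (0,1), (1,3), (3,4), (4,5), (2,6), (9,11), (7,13), (12,14), (9,16), (16,17), (11,18).
Pick (0,1); next start ≥ 1 → (1,3); next start ≥ 3 → (3,4); next start ≥ 4 → (4,5); next start ≥ 5 → (9,11); next start ≥ 11 → (12,14); next start ≥ 14 → (16,17).
Selected 7 broadcasts.

7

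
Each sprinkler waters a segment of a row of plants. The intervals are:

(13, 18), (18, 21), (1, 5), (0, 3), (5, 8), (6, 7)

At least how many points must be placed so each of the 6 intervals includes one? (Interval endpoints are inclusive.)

3

Process intervals by earliest right end; each time one isn't hit yet, stab at its right endpoint.
By right end: [0,3]  [1,5]  [6,7]  [5,8]  [13,18]  [18,21]
[0,3] uncovered → point at 3; [6,7] uncovered → point at 7; [13,18] uncovered → point at 18.
Points: 3, 7, 18 (3 total).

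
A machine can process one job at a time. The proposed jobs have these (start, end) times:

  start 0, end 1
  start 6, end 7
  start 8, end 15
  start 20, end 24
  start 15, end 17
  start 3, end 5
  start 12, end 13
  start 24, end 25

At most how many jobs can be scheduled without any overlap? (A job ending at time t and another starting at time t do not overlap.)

Greedy by earliest finish: after sorting by end time, pick each interval compatible with the last pick.
By end time: (0,1), (3,5), (6,7), (12,13), (8,15), (15,17), (20,24), (24,25).
Pick (0,1); next start ≥ 1 → (3,5); next start ≥ 5 → (6,7); next start ≥ 7 → (12,13); next start ≥ 13 → (15,17); next start ≥ 17 → (20,24); next start ≥ 24 → (24,25).
Selected 7 jobs.

7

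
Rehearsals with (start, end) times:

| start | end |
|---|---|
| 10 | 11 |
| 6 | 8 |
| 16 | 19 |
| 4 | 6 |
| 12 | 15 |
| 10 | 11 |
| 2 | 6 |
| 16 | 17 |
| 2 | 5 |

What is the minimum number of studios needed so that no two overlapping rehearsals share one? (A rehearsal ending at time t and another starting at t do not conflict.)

3

Count concurrent intervals with a sweep; the peak is the room count.
starts: [2, 2, 4, 6, 10, 10, 12, 16, 16]
ends:   [5, 6, 6, 8, 11, 11, 15, 17, 19]
s2→1 s2→2 s4→3  — peak 3.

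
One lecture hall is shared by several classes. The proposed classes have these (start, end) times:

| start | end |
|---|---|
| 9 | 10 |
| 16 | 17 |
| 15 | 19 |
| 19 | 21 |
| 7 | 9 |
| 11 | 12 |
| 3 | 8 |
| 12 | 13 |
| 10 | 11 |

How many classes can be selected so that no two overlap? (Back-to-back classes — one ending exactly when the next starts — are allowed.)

Sorted by end: (3,8)  (7,9)  (9,10)  (10,11)  (11,12)  (12,13)  (16,17)  (15,19)  (19,21)
take (3,8); take (9,10); take (10,11); take (11,12); take (12,13); take (16,17); skip (15,19); take (19,21).
Selected 7 classes.

7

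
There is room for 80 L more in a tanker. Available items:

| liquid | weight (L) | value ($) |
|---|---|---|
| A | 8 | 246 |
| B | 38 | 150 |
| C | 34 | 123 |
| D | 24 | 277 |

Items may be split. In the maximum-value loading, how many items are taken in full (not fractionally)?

3

Ratios (sorted): A 30.75, D 11.54, B 3.95, C 3.62
take A (8 @ 246); take D (24 @ 277); take B (38 @ 150); take 10/34 of C → 36.18. Capacity used 80/80.
3 item(s) taken whole; one partial (take 10/34 of C).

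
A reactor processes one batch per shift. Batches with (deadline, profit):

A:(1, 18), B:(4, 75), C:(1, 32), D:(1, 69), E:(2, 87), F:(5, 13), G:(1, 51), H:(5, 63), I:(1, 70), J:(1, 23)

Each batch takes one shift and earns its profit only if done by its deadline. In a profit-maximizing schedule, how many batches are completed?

5

Sort by profit descending; place each in the latest free slot ≤ its deadline.
Profit order: E=87 B=75 I=70 D=69 H=63 G=51 C=32 J=23 A=18 F=13
Assign: E→slot 2, B→slot 4, I→slot 1, D skipped, H→slot 5, G skipped, C skipped, J skipped, A skipped, F→slot 3.
Slots: [1:I] [2:E] [3:F] [4:B] [5:H]
5 of 10 scheduled.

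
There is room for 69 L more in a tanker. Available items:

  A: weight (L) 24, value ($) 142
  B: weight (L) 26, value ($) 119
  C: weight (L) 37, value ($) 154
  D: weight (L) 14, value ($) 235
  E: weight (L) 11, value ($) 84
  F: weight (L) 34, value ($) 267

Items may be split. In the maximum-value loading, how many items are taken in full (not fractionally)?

3

Greedy by value/weight ratio, highest first.
Order: D (235/14=16.79) > F (267/34=7.85) > E (84/11=7.64) > A (142/24=5.92) > B (119/26=4.58) > C (154/37=4.16)
Fill: take D (14 @ 235) → take F (34 @ 267) → take E (11 @ 84) → take 10/24 of A → 59.17; 69/69 used.
3 item(s) taken whole; one partial (take 10/24 of A).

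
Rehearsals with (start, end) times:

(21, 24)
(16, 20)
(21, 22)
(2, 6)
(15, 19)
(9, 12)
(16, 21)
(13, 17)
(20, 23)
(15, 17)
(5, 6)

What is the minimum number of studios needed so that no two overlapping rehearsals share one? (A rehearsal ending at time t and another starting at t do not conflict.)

5

Count concurrent intervals with a sweep; the peak is the room count.
Events (time:±→running): 2:+→1 5:+→2 6:-→1 6:-→0 9:+→1 12:-→0 13:+→1 15:+→2 15:+→3 16:+→4 16:+→5 … peak 5.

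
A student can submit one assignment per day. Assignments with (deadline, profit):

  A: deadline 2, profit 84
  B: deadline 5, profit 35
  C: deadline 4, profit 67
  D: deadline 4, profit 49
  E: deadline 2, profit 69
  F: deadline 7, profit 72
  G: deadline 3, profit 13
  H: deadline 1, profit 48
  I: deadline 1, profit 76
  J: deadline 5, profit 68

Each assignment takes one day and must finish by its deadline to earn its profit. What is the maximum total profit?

Sort by profit descending; place each in the latest free slot ≤ its deadline.
By profit: A(d2,84), I(d1,76), F(d7,72), E(d2,69), J(d5,68), C(d4,67), D(d4,49), H(d1,48), B(d5,35), G(d3,13)
A→slot 2; I→slot 1; F→slot 7; E skipped; J→slot 5; C→slot 4; D→slot 3; H skipped; B skipped; G skipped.
Profit = 76 + 84 + 49 + 67 + 68 + 72 = 416

416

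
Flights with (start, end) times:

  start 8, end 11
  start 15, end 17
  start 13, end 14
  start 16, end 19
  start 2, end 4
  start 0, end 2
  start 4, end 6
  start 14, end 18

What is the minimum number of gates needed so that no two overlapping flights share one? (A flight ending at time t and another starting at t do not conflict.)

The answer is the maximum number of intervals overlapping at any instant.
starts: [0, 2, 4, 8, 13, 14, 15, 16]
ends:   [2, 4, 6, 11, 14, 17, 18, 19]
s0→1 e2→0 s2→1 e4→0 s4→1 e6→0 s8→1 e11→0 s13→1 e14→0 s14→1 s15→2 s16→3  — peak 3.

3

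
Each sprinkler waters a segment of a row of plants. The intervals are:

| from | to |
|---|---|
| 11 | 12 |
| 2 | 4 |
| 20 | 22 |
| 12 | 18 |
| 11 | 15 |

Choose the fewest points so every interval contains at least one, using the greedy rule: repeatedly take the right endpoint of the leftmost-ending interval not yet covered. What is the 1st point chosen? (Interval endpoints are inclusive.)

4

Sorted: [2,4] [11,12] [11,15] [12,18] [20,22]
{[2,4]} hit by 4; {[11,12],[11,15],[12,18]} hit by 12; {[20,22]} hit by 22.
Points: 4, 12, 22 (3 total).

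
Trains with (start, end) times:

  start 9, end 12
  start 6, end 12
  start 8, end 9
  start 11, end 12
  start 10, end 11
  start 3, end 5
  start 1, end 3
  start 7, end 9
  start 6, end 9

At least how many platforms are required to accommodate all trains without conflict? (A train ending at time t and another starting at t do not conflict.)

Events (time:±→running): 1:+→1 3:-→0 3:+→1 5:-→0 6:+→1 6:+→2 7:+→3 8:+→4 … peak 4.

4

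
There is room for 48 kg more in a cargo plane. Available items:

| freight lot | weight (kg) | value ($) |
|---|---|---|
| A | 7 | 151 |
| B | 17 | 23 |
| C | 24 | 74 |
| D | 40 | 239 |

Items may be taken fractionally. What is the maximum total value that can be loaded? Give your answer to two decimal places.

Order: A (151/7=21.57) > D (239/40=5.97) > C (74/24=3.08) > B (23/17=1.35)
Fill: take A (7 @ 151) → take D (40 @ 239) → take 1/24 of C → 3.08; 48/48 used.
Total value = 393.08

393.08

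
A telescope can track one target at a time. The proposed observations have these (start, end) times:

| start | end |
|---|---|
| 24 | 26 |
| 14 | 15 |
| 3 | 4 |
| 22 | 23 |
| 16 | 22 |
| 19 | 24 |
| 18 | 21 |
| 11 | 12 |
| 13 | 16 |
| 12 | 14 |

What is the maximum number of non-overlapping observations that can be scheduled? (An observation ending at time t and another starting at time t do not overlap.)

Sorted by end: (3,4)  (11,12)  (12,14)  (14,15)  (13,16)  (18,21)  (16,22)  (22,23)  (19,24)  (24,26)
take (3,4); take (11,12); take (12,14); take (14,15); take (18,21); skip (16,22); take (22,23); take (24,26).
Selected 7 observations.

7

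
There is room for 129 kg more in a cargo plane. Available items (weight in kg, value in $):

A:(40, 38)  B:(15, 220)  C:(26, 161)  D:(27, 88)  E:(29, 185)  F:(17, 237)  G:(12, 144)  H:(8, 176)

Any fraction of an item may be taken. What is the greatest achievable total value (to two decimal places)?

1194.70

Ratios (sorted): H 22.00, B 14.67, F 13.94, G 12.00, E 6.38, C 6.19, D 3.26, A 0.95
take H (8 @ 176); take B (15 @ 220); take F (17 @ 237); take G (12 @ 144); take E (29 @ 185); take C (26 @ 161); take 22/27 of D → 71.70. Capacity used 129/129.
Total value = 1194.70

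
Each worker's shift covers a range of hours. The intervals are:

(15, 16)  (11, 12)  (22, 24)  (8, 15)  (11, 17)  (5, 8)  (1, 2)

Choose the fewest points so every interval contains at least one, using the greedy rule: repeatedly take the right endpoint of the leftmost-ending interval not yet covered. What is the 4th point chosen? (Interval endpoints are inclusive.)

Sort by right endpoint; whenever an interval is uncovered, place a point at its right end.
By right end: [1,2]  [5,8]  [11,12]  [8,15]  [15,16]  [11,17]  [22,24]
[1,2] uncovered → point at 2; [5,8] uncovered → point at 8; [11,12] uncovered → point at 12; [15,16] uncovered → point at 16; [22,24] uncovered → point at 24.
Points: 2, 8, 12, 16, 24 (5 total).

16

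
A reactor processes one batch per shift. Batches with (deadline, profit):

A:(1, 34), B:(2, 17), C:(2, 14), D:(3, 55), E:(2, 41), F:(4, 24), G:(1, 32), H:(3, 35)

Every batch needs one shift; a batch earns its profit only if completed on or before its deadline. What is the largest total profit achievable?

Profit order: D=55 E=41 H=35 A=34 G=32 F=24 B=17 C=14
Assign: D→slot 3, E→slot 2, H→slot 1, A skipped, G skipped, F→slot 4, B skipped, C skipped.
Slots: [1:H] [2:E] [3:D] [4:F]
Profit = 35 + 41 + 55 + 24 = 155

155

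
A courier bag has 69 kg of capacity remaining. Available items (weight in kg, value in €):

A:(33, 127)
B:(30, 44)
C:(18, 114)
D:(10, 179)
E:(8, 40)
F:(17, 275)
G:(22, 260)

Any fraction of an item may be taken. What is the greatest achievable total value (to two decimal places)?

Order: D (179/10=17.90) > F (275/17=16.18) > G (260/22=11.82) > C (114/18=6.33) > E (40/8=5.00) > A (127/33=3.85) > B (44/30=1.47)
Fill: take D (10 @ 179) → take F (17 @ 275) → take G (22 @ 260) → take C (18 @ 114) → take 2/8 of E → 10.00; 69/69 used.
Total value = 838.00

838.00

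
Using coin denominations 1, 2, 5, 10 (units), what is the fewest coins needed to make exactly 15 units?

2

Greedy: take as many of the largest coin as possible, then repeat with the remainder.
15 − 1×10→5 − 1×5→0
Total coins = 1 + 1 = 2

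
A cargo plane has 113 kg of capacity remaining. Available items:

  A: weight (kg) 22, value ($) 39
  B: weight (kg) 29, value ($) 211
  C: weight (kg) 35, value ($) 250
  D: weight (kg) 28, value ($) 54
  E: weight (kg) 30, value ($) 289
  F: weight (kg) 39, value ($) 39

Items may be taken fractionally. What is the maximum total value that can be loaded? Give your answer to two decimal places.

786.64

Sort by value per unit weight and fill in that order.
Ratios (sorted): E 9.63, B 7.28, C 7.14, D 1.93, A 1.77, F 1.00
take E (30 @ 289); take B (29 @ 211); take C (35 @ 250); take 19/28 of D → 36.64. Capacity used 113/113.
Total value = 786.64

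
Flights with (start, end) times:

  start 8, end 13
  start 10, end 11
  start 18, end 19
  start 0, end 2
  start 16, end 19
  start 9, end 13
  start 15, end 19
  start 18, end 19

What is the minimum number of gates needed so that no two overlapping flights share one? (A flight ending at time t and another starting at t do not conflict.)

4

The answer is the maximum number of intervals overlapping at any instant.
Events (time:±→running): 0:+→1 2:-→0 8:+→1 9:+→2 10:+→3 11:-→2 13:-→1 13:-→0 15:+→1 16:+→2 18:+→3 18:+→4 … peak 4.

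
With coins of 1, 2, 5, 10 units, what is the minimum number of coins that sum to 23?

Use the largest denomination that fits, subtract, and repeat.
23 − 2×10→3 − 1×2→1 − 1×1→0
Total coins = 2 + 1 + 1 = 4

4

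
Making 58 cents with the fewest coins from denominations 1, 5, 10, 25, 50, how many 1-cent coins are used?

Use the largest denomination that fits, subtract, and repeat.
58 − 1×50→8 − 1×5→3 − 3×1→0
Count of 1: 3

3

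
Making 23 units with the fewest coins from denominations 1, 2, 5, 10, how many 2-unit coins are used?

1

Greedy: take as many of the largest coin as possible, then repeat with the remainder.
23 = 2×10 + 1×2 + 1×1
Count of 2: 1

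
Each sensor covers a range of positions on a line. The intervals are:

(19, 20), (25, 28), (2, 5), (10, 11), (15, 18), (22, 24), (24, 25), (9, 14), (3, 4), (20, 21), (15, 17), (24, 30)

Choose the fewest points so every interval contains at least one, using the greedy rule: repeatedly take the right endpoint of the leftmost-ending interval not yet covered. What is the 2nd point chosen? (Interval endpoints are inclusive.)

11

Sorted: [3,4] [2,5] [10,11] [9,14] [15,17] [15,18] [19,20] [20,21] [22,24] [24,25] [25,28] [24,30]
{[3,4],[2,5]} hit by 4; {[10,11],[9,14]} hit by 11; {[15,17],[15,18]} hit by 17; {[19,20],[20,21]} hit by 20; {[22,24],[24,25]} hit by 24; {[25,28],[24,30]} hit by 28.
Points: 4, 11, 17, 20, 24, 28 (6 total).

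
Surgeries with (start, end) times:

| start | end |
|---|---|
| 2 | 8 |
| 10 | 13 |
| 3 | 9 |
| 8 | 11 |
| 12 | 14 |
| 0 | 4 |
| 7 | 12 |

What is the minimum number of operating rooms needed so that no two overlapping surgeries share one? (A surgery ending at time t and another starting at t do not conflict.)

3

The answer is the maximum number of intervals overlapping at any instant.
Events (time:±→running): 0:+→1 2:+→2 3:+→3 … peak 3.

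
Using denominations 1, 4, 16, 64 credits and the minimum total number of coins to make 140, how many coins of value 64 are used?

140 − 2×64→12 − 3×4→0
Count of 64: 2

2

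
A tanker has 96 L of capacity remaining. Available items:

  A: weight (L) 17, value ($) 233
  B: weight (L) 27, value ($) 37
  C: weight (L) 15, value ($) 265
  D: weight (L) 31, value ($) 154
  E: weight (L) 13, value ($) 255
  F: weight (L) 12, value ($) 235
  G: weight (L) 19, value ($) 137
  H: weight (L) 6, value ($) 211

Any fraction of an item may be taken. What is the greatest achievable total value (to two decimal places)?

1405.55

Order: H (211/6=35.17) > E (255/13=19.62) > F (235/12=19.58) > C (265/15=17.67) > A (233/17=13.71) > G (137/19=7.21) > D (154/31=4.97) > B (37/27=1.37)
Fill: take H (6 @ 211) → take E (13 @ 255) → take F (12 @ 235) → take C (15 @ 265) → take A (17 @ 233) → take G (19 @ 137) → take 14/31 of D → 69.55; 96/96 used.
Total value = 1405.55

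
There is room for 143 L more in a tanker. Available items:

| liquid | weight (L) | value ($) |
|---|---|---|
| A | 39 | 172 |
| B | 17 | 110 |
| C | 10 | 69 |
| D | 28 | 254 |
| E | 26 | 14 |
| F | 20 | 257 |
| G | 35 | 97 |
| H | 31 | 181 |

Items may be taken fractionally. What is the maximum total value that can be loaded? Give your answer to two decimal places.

Sort by value per unit weight and fill in that order.
Ratios (sorted): F 12.85, D 9.07, C 6.90, B 6.47, H 5.84, A 4.41, G 2.77, E 0.54
take F (20 @ 257); take D (28 @ 254); take C (10 @ 69); take B (17 @ 110); take H (31 @ 181); take 37/39 of A → 163.18. Capacity used 143/143.
Total value = 1034.18

1034.18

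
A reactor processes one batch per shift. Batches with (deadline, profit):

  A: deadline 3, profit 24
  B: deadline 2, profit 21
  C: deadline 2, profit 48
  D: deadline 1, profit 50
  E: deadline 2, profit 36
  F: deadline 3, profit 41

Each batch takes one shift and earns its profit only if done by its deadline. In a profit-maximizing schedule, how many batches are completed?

3

Profit order: D=50 C=48 F=41 E=36 A=24 B=21
Assign: D→slot 1, C→slot 2, F→slot 3, E skipped, A skipped, B skipped.
Slots: [1:D] [2:C] [3:F]
3 of 6 scheduled.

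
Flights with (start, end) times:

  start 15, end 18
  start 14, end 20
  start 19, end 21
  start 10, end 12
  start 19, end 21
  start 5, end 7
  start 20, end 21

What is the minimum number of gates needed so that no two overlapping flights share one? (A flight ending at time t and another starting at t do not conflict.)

Count concurrent intervals with a sweep; the peak is the room count.
starts: [5, 10, 14, 15, 19, 19, 20]
ends:   [7, 12, 18, 20, 21, 21, 21]
s5→1 e7→0 s10→1 e12→0 s14→1 s15→2 e18→1 s19→2 s19→3  — peak 3.

3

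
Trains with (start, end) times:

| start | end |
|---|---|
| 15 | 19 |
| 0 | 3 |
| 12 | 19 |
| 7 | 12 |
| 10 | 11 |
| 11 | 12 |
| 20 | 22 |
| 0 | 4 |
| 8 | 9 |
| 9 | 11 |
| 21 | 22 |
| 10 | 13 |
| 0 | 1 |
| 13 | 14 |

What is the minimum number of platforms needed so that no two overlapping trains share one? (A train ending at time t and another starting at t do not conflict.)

4

Events (time:±→running): 0:+→1 0:+→2 0:+→3 1:-→2 3:-→1 4:-→0 7:+→1 8:+→2 9:-→1 9:+→2 10:+→3 10:+→4 … peak 4.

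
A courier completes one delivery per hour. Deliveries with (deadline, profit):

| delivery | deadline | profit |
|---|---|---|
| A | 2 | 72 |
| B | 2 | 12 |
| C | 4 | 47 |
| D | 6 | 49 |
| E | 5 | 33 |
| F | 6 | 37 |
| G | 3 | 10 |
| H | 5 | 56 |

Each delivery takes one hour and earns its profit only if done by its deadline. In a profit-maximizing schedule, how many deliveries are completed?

Take jobs in profit order; each goes to the latest open slot no later than its deadline.
By profit: A(d2,72), H(d5,56), D(d6,49), C(d4,47), F(d6,37), E(d5,33), B(d2,12), G(d3,10)
A→slot 2; H→slot 5; D→slot 6; C→slot 4; F→slot 3; E→slot 1; B skipped; G skipped.
6 of 8 scheduled.

6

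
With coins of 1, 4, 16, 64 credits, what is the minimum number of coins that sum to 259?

Greedy: take as many of the largest coin as possible, then repeat with the remainder.
259 = 4×64 + 3×1
Total coins = 4 + 3 = 7

7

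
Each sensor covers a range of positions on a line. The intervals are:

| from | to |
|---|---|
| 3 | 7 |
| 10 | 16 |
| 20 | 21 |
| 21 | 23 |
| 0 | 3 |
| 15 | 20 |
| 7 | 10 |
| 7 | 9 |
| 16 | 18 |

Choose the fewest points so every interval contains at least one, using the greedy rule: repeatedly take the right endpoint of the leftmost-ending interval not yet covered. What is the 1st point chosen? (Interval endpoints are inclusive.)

Process intervals by earliest right end; each time one isn't hit yet, stab at its right endpoint.
By right end: [0,3]  [3,7]  [7,9]  [7,10]  [10,16]  [16,18]  [15,20]  [20,21]  [21,23]
[0,3] uncovered → point at 3; [7,9] uncovered → point at 9; [10,16] uncovered → point at 16; [20,21] uncovered → point at 21.
Points: 3, 9, 16, 21 (4 total).

3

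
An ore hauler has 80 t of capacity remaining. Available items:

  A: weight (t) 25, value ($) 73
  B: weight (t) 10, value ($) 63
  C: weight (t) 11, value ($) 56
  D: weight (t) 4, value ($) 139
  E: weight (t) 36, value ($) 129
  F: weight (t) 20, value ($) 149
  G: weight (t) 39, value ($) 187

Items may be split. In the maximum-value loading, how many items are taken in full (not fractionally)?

4

Greedy by value/weight ratio, highest first.
Ratios (sorted): D 34.75, F 7.45, B 6.30, C 5.09, G 4.79, E 3.58, A 2.92
take D (4 @ 139); take F (20 @ 149); take B (10 @ 63); take C (11 @ 56); take 35/39 of G → 167.82. Capacity used 80/80.
4 item(s) taken whole; one partial (take 35/39 of G).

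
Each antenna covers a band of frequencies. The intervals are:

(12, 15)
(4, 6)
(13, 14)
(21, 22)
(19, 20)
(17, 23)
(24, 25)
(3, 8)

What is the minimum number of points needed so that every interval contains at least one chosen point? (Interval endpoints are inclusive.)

By right end: [4,6]  [3,8]  [13,14]  [12,15]  [19,20]  [21,22]  [17,23]  [24,25]
[4,6] uncovered → point at 6; [13,14] uncovered → point at 14; [19,20] uncovered → point at 20; [21,22] uncovered → point at 22; [24,25] uncovered → point at 25.
Points: 6, 14, 20, 22, 25 (5 total).

5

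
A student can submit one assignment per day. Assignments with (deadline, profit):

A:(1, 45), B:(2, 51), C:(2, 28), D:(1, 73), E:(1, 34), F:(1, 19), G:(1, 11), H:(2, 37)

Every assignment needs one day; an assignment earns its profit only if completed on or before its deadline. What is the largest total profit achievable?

124

Take jobs in profit order; each goes to the latest open slot no later than its deadline.
Profit order: D=73 B=51 A=45 H=37 E=34 C=28 F=19 G=11
Assign: D→slot 1, B→slot 2, A skipped, H skipped, E skipped, C skipped, F skipped, G skipped.
Slots: [1:D] [2:B]
Profit = 73 + 51 = 124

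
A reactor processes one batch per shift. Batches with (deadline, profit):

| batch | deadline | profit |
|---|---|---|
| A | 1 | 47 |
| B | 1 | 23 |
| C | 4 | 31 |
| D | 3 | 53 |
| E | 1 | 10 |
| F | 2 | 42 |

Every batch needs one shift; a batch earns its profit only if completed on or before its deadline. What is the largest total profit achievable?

173

Sort by profit descending; place each in the latest free slot ≤ its deadline.
By profit: D(d3,53), A(d1,47), F(d2,42), C(d4,31), B(d1,23), E(d1,10)
D→slot 3; A→slot 1; F→slot 2; C→slot 4; B skipped; E skipped.
Profit = 47 + 42 + 53 + 31 = 173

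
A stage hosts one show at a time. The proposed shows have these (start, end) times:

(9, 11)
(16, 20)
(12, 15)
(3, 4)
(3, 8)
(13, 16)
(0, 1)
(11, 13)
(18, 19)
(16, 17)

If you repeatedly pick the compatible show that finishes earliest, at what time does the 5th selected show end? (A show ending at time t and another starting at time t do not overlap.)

16

Order by finish time; keep every interval that doesn't clash with the previous kept one.
Sorted by end: (0,1)  (3,4)  (3,8)  (9,11)  (11,13)  (12,15)  (13,16)  (16,17)  (18,19)  (16,20)
take (0,1); take (3,4); skip (3,8); take (9,11); take (11,13); take (13,16); take (16,17); take (18,19); skip (16,20).
Selected: (0,1) (3,4) (9,11) (11,13) (13,16) (16,17) (18,19)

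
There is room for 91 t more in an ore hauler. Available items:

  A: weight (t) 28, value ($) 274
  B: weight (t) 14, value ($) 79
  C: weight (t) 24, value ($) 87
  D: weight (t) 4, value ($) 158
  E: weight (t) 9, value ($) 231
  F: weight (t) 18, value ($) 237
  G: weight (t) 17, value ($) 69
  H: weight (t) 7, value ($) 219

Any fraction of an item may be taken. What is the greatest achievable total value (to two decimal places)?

1242.65

Ratios (sorted): D 39.50, H 31.29, E 25.67, F 13.17, A 9.79, B 5.64, G 4.06, C 3.62
take D (4 @ 158); take H (7 @ 219); take E (9 @ 231); take F (18 @ 237); take A (28 @ 274); take B (14 @ 79); take 11/17 of G → 44.65. Capacity used 91/91.
Total value = 1242.65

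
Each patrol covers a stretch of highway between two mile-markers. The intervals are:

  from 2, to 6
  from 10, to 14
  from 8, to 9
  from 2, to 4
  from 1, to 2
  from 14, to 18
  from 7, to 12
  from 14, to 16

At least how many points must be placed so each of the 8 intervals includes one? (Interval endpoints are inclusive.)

Sort by right endpoint; whenever an interval is uncovered, place a point at its right end.
Sorted: [1,2] [2,4] [2,6] [8,9] [7,12] [10,14] [14,16] [14,18]
{[1,2],[2,4],[2,6]} hit by 2; {[8,9],[7,12]} hit by 9; {[10,14],[14,16],[14,18]} hit by 14.
Points: 2, 9, 14 (3 total).

3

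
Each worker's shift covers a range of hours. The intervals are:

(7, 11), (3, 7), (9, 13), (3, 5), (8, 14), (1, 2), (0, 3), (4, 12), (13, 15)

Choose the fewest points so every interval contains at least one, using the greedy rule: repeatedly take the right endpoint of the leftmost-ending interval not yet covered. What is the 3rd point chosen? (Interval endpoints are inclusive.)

11

Process intervals by earliest right end; each time one isn't hit yet, stab at its right endpoint.
Sorted: [1,2] [0,3] [3,5] [3,7] [7,11] [4,12] [9,13] [8,14] [13,15]
{[1,2],[0,3]} hit by 2; {[3,5],[3,7]} hit by 5; {[7,11],[4,12],[9,13],[8,14]} hit by 11; {[13,15]} hit by 15.
Points: 2, 5, 11, 15 (4 total).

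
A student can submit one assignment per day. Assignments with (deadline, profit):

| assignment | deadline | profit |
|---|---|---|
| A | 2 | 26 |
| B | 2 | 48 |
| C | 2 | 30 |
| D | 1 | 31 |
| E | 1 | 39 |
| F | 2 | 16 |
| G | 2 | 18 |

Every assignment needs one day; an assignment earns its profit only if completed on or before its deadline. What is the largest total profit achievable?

87

Sort by profit descending; place each in the latest free slot ≤ its deadline.
Profit order: B=48 E=39 D=31 C=30 A=26 G=18 F=16
Assign: B→slot 2, E→slot 1, D skipped, C skipped, A skipped, G skipped, F skipped.
Slots: [1:E] [2:B]
Profit = 39 + 48 = 87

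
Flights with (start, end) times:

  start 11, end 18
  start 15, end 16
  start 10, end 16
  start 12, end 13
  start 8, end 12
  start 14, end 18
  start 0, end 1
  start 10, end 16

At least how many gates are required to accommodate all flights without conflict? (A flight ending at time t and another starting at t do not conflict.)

The answer is the maximum number of intervals overlapping at any instant.
Events (time:±→running): 0:+→1 1:-→0 8:+→1 10:+→2 10:+→3 11:+→4 12:-→3 12:+→4 13:-→3 14:+→4 15:+→5 … peak 5.

5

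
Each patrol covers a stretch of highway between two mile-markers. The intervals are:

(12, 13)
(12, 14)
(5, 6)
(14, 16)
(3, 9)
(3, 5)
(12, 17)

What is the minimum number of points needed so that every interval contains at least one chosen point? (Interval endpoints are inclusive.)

Process intervals by earliest right end; each time one isn't hit yet, stab at its right endpoint.
Sorted: [3,5] [5,6] [3,9] [12,13] [12,14] [14,16] [12,17]
{[3,5],[5,6],[3,9]} hit by 5; {[12,13],[12,14]} hit by 13; {[14,16],[12,17]} hit by 16.
Points: 5, 13, 16 (3 total).

3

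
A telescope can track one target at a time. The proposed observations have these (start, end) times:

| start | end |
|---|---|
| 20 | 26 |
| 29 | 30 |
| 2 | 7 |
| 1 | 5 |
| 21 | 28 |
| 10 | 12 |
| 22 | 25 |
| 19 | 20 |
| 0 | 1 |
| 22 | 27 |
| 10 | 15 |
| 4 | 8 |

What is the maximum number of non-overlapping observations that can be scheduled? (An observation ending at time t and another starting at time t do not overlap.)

Sort by end time and greedily take each interval whose start is ≥ the last chosen end.
By end time: (0,1), (1,5), (2,7), (4,8), (10,12), (10,15), (19,20), (22,25), (20,26), (22,27), (21,28), (29,30).
Pick (0,1); next start ≥ 1 → (1,5); next start ≥ 5 → (10,12); next start ≥ 12 → (19,20); next start ≥ 20 → (22,25); next start ≥ 25 → (29,30).
Selected 6 observations.

6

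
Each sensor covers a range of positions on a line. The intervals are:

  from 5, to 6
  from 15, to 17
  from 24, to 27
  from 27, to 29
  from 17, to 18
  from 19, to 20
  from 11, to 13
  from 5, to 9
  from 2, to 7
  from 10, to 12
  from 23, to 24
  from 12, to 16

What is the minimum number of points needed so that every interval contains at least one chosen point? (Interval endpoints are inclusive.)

6

By right end: [5,6]  [2,7]  [5,9]  [10,12]  [11,13]  [12,16]  [15,17]  [17,18]  [19,20]  [23,24]  [24,27]  [27,29]
[5,6] uncovered → point at 6; [10,12] uncovered → point at 12; [15,17] uncovered → point at 17; [19,20] uncovered → point at 20; [23,24] uncovered → point at 24; [27,29] uncovered → point at 29.
Points: 6, 12, 17, 20, 24, 29 (6 total).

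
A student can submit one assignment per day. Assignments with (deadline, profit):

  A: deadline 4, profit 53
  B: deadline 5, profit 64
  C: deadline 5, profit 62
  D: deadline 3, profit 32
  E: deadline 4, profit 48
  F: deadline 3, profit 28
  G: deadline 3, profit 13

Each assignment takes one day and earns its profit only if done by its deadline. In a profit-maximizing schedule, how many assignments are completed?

By profit: B(d5,64), C(d5,62), A(d4,53), E(d4,48), D(d3,32), F(d3,28), G(d3,13)
B→slot 5; C→slot 4; A→slot 3; E→slot 2; D→slot 1; F skipped; G skipped.
5 of 7 scheduled.

5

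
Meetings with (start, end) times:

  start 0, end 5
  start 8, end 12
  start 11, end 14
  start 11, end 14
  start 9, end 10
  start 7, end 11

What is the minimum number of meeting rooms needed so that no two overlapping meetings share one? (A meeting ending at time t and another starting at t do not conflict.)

Count concurrent intervals with a sweep; the peak is the room count.
starts: [0, 7, 8, 9, 11, 11]
ends:   [5, 10, 11, 12, 14, 14]
s0→1 e5→0 s7→1 s8→2 s9→3  — peak 3.

3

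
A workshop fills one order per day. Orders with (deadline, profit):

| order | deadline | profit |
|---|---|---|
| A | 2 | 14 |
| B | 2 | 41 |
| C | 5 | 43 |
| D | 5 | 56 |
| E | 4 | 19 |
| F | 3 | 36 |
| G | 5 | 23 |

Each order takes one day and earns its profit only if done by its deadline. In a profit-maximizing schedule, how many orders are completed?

Profit order: D=56 C=43 B=41 F=36 G=23 E=19 A=14
Assign: D→slot 5, C→slot 4, B→slot 2, F→slot 3, G→slot 1, E skipped, A skipped.
Slots: [1:G] [2:B] [3:F] [4:C] [5:D]
5 of 7 scheduled.

5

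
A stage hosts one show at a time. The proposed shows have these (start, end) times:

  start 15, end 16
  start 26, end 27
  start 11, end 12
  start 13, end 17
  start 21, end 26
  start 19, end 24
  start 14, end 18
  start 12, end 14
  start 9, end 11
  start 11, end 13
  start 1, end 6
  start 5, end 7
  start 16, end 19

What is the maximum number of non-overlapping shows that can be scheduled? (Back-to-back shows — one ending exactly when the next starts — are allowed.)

8

Sorted by end: (1,6)  (5,7)  (9,11)  (11,12)  (11,13)  (12,14)  (15,16)  (13,17)  (14,18)  (16,19)  (19,24)  (21,26)  (26,27)
take (1,6); skip (5,7); take (9,11); take (11,12); take (12,14); take (15,16); take (16,19); take (19,24); take (26,27).
Selected 8 shows.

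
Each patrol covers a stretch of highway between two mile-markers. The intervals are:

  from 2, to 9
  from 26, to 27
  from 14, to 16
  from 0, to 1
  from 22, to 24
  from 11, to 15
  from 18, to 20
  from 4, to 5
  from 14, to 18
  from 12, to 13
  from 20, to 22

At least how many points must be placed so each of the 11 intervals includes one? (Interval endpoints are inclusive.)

Sorted: [0,1] [4,5] [2,9] [12,13] [11,15] [14,16] [14,18] [18,20] [20,22] [22,24] [26,27]
{[0,1]} hit by 1; {[4,5],[2,9]} hit by 5; {[12,13],[11,15]} hit by 13; {[14,16],[14,18]} hit by 16; {[18,20],[20,22]} hit by 20; {[22,24]} hit by 24; {[26,27]} hit by 27.
Points: 1, 5, 13, 16, 20, 24, 27 (7 total).

7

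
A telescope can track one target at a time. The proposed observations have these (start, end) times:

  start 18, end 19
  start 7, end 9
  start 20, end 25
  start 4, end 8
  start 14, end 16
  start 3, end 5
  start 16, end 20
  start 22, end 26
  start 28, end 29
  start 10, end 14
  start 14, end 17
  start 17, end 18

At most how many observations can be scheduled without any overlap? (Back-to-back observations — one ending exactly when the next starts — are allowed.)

Sorted by end: (3,5)  (4,8)  (7,9)  (10,14)  (14,16)  (14,17)  (17,18)  (18,19)  (16,20)  (20,25)  (22,26)  (28,29)
take (3,5); skip (4,8); take (7,9); take (10,14); take (14,16); take (17,18); take (18,19); skip (16,20); take (20,25); take (28,29).
Selected 8 observations.

8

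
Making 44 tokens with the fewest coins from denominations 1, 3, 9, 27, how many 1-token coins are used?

Greedy: take as many of the largest coin as possible, then repeat with the remainder.
44 − 1×27→17 − 1×9→8 − 2×3→2 − 2×1→0
Count of 1: 2

2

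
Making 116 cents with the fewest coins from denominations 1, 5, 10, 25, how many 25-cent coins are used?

4

116 − 4×25→16 − 1×10→6 − 1×5→1 − 1×1→0
Count of 25: 4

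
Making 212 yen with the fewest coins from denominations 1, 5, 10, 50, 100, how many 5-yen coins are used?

0

212 = 2×100 + 1×10 + 2×1
Count of 5: 0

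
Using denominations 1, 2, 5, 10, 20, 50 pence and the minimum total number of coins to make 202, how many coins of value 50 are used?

4

202 − 4×50→2 − 1×2→0
Count of 50: 4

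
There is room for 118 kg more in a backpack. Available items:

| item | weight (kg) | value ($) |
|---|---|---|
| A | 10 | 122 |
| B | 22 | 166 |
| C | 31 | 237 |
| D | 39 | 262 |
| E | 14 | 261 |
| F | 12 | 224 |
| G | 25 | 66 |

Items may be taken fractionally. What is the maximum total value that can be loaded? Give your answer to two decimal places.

1204.82

Greedy by value/weight ratio, highest first.
Ratios (sorted): F 18.67, E 18.64, A 12.20, C 7.65, B 7.55, D 6.72, G 2.64
take F (12 @ 224); take E (14 @ 261); take A (10 @ 122); take C (31 @ 237); take B (22 @ 166); take 29/39 of D → 194.82. Capacity used 118/118.
Total value = 1204.82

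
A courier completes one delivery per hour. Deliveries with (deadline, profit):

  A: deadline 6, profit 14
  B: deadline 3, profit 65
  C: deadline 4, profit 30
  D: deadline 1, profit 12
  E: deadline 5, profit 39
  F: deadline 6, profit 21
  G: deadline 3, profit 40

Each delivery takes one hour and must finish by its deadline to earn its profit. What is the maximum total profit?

209

Profit order: B=65 G=40 E=39 C=30 F=21 A=14 D=12
Assign: B→slot 3, G→slot 2, E→slot 5, C→slot 4, F→slot 6, A→slot 1, D skipped.
Slots: [1:A] [2:G] [3:B] [4:C] [5:E] [6:F]
Profit = 14 + 40 + 65 + 30 + 39 + 21 = 209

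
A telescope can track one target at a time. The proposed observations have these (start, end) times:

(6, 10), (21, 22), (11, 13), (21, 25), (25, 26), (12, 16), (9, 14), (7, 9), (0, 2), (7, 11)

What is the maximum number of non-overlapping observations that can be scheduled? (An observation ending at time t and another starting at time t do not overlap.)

5

Greedy by earliest finish: after sorting by end time, pick each interval compatible with the last pick.
Sorted by end: (0,2)  (7,9)  (6,10)  (7,11)  (11,13)  (9,14)  (12,16)  (21,22)  (21,25)  (25,26)
take (0,2); take (7,9); take (11,13); skip (12,16); take (21,22); skip (21,25); take (25,26).
Selected 5 observations.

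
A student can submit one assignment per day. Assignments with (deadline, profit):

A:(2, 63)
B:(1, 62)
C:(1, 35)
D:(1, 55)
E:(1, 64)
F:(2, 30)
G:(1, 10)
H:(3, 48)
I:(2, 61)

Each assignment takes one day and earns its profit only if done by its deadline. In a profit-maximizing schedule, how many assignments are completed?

Profit order: E=64 A=63 B=62 I=61 D=55 H=48 C=35 F=30 G=10
Assign: E→slot 1, A→slot 2, B skipped, I skipped, D skipped, H→slot 3, C skipped, F skipped, G skipped.
Slots: [1:E] [2:A] [3:H]
3 of 9 scheduled.

3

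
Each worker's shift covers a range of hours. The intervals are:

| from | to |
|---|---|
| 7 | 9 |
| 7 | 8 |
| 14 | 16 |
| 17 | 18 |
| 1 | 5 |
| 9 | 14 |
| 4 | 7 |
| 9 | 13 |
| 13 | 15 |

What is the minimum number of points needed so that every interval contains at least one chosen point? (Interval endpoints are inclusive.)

Process intervals by earliest right end; each time one isn't hit yet, stab at its right endpoint.
By right end: [1,5]  [4,7]  [7,8]  [7,9]  [9,13]  [9,14]  [13,15]  [14,16]  [17,18]
[1,5] uncovered → point at 5; [7,8] uncovered → point at 8; [9,13] uncovered → point at 13; [14,16] uncovered → point at 16; [17,18] uncovered → point at 18.
Points: 5, 8, 13, 16, 18 (5 total).

5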